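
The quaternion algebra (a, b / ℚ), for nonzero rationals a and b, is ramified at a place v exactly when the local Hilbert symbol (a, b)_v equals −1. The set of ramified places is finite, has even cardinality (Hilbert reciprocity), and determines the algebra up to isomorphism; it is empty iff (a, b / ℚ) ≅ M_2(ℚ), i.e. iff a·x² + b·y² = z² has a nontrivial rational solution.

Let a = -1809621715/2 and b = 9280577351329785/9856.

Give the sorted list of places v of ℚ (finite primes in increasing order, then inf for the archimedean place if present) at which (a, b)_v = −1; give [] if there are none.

(a, b) ≡ (-4070, 1168090) mod (ℚ^×)²; places V = {2, 3, 5, 7, 11, 17, 23, 37, 41, ∞}.
(a,b)_41: α=2, u≡11; β=3, v≡9 (mod 41); (11|41)=-1, (9|41)=+1; sign (−1)^0·-1^3·+1^2 = -1.
(a,b)_37: α=1, u≡7; β=1, v≡30 (mod 37); (7|37)=+1, (30|37)=+1; sign (−1)^0·+1^1·+1^1 = +1.
(a,b)_∞: sgn(-4070)=−, sgn(1168090)=+, so +1.
(a,b)_5: α=1, u≡1; β=1, v≡2 (mod 5); (1|5)=+1, (2|5)=-1; sign (−1)^0·+1^1·-1^1 = -1.
(a,b)_3: α=0, u≡1; β=2, v≡1 (mod 3); (1|3)=+1, (1|3)=+1; sign (−1)^0·+1^2·+1^0 = +1.
(a,b)_11: α=1, u≡9; β=-1, v≡10 (mod 11); (9|11)=+1, (10|11)=-1; sign (−1)^1·+1^-1·-1^1 = +1.
(a,b)_23: α=2, u≡12; β=4, v≡6 (mod 23); (12|23)=+1, (6|23)=+1; sign (−1)^0·+1^4·+1^2 = +1.
(a,b)_7: α=0, u≡4; β=-1, v≡4 (mod 7); (4|7)=+1, (4|7)=+1; sign (−1)^0·+1^-1·+1^0 = +1.
(a,b)_2: α=-1, β=-7; u≡5, v≡5 (mod 8); ε(u)ε(v)=0·0, αω(v)=-1·1, βω(u)=-7·1; sum ≡ 0  ⇒  +1.
(a,b)_17: α=0, u≡7; β=2, v≡3 (mod 17); (7|17)=-1, (3|17)=-1; sign (−1)^0·-1^2·-1^0 = +1.
(-4070, 1168090 / ℚ) ramifies at {5, 41}: a division algebra.

[5, 41]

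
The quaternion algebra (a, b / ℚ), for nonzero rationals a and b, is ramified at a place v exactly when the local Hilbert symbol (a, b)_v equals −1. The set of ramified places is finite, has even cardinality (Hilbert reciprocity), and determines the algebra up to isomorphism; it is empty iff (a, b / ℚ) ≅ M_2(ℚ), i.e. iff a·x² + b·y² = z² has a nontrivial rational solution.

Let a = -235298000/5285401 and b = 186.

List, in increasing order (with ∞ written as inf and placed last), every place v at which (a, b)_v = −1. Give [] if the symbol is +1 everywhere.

[2, 31]

(a, b) ≡ (-5, 186) mod (ℚ^×)²; places V = {2, 3, 5, 7, 11, 19, 31, ∞}.
(a,b)_7: α=6, u≡1; β=0, v≡4 (mod 7); (1|7)=+1, (4|7)=+1; sign (−1)^0·+1^0·+1^6 = +1.
(a,b)_11: α=-4, u≡7; β=0, v≡10 (mod 11); (7|11)=-1, (10|11)=-1; sign (−1)^0·-1^0·-1^-4 = +1.
(a,b)_5: α=3, u≡1; β=0, v≡1 (mod 5); (1|5)=+1, (1|5)=+1; sign (−1)^0·+1^0·+1^3 = +1.
(a,b)_19: α=-2, u≡3; β=0, v≡15 (mod 19); (3|19)=-1, (15|19)=-1; sign (−1)^0·-1^0·-1^-2 = +1.
(a,b)_∞: sgn(-5)=−, sgn(186)=+, so +1.
(a,b)_31: α=0, u≡21; β=1, v≡6 (mod 31); (21|31)=-1, (6|31)=-1; sign (−1)^0·-1^1·-1^0 = -1.
(a,b)_3: α=0, u≡1; β=1, v≡2 (mod 3); (1|3)=+1, (2|3)=-1; sign (−1)^0·+1^1·-1^0 = +1.
(a,b)_2: α=4, β=1; u≡3, v≡5 (mod 8); ε(u)ε(v)=1·0, αω(v)=4·1, βω(u)=1·1; sum ≡ 1  ⇒  -1.
|Ram(-5, 186)| = 2, even; anisotropic at {2, 31}.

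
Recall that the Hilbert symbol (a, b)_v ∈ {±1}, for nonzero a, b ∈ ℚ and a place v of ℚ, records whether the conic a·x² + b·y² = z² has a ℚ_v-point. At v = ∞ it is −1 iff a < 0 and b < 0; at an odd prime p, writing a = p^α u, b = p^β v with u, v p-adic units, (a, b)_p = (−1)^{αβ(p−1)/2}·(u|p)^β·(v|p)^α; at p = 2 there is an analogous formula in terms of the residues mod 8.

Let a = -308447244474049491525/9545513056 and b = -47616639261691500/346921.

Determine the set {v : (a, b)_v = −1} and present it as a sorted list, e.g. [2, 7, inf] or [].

[2, 3, 7, 11, 13, inf]

Mod squares: a ≡ -277134, b ≡ -19635. Check v ∈ {∞, 2, 3, 5, 7, 11, 13, 17, 19, 31}.
v=17: a=17^-1·(≡4), b=17^1·(≡2) mod 17; (4|17)=+1, (2|17)=+1; (−1)^{-1·1·8}·(+1)^1·(+1)^-1 = +1.
v=19: a=19^-1·(≡6), b=19^-2·(≡7) mod 19; (6|19)=+1, (7|19)=+1; (−1)^{-1·-2·9}·(+1)^-2·(+1)^-1 = +1.
v=5: a=5^2·(≡4), b=5^3·(≡3) mod 5; (4|5)=+1, (3|5)=-1; (−1)^{2·3·2}·(+1)^3·(-1)^2 = +1.
v=3: a=3^9·(≡1), b=3^5·(≡1) mod 3; (1|3)=+1, (1|3)=+1; (−1)^{9·5·1}·(+1)^5·(+1)^9 = -1.
v=2: v_2(a)=-5, v_2(b)=2; units ≡ 1, 5 (mod 8); ε·ε+αω+βω = 0·0+-5·1+2·0 ≡ 1  ⇒  (a,b)_2 = -1.
v=13: a=13^3·(≡6), b=13^2·(≡6) mod 13; (6|13)=-1, (6|13)=-1; (−1)^{3·2·6}·(-1)^2·(-1)^3 = -1.
v=11: a=11^11·(≡7), b=11^7·(≡6) mod 11; (7|11)=-1, (6|11)=-1; (−1)^{11·7·5}·(-1)^7·(-1)^11 = -1.
v=31: a=31^-4·(≡29), b=31^-2·(≡20) mod 31; (29|31)=-1, (20|31)=+1; (−1)^{-4·-2·15}·(-1)^-2·(+1)^-4 = +1.
v=7: a=7^0·(≡3), b=7^1·(≡2) mod 7; (3|7)=-1, (2|7)=+1; (−1)^{0·1·3}·(-1)^1·(+1)^0 = -1.
v=∞: -277134 < 0 and -19635 < 0  ⇒  (a,b)_∞ = -1.
|Ram(-277134, -19635)| = 6, even; anisotropic at {2, 3, 7, 11, 13, ∞}.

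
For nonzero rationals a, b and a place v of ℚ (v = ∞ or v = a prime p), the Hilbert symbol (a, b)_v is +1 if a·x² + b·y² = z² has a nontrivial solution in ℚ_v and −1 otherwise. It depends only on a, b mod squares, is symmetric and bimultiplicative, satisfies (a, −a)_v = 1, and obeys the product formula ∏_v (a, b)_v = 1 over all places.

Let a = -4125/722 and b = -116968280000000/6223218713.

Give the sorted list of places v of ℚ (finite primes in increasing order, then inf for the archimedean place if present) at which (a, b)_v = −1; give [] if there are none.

[3, 5, 11, 13, 17, inf]

(a, b) ≡ (-330, -24310) mod (ℚ^×)²; places V = {2, 3, 5, 11, 13, 17, 19, 53, ∞}.
(a,b)_19: α=-2, u≡18; β=-4, v≡13 (mod 19); (18|19)=-1, (13|19)=-1; sign (−1)^0·-1^-4·-1^-2 = +1.
(a,b)_2: α=-1, β=9; u≡3, v≡5 (mod 8); ε(u)ε(v)=1·0, αω(v)=-1·1, βω(u)=9·1; sum ≡ 0  ⇒  +1.
(a,b)_53: α=0, u≡34; β=-2, v≡36 (mod 53); (34|53)=-1, (36|53)=+1; sign (−1)^0·-1^-2·+1^0 = +1.
(a,b)_17: α=0, u≡5; β=-1, v≡15 (mod 17); (5|17)=-1, (15|17)=+1; sign (−1)^0·-1^-1·+1^0 = -1.
(a,b)_∞: sgn(-330)=−, sgn(-24310)=−, so -1.
(a,b)_3: α=1, u≡1; β=0, v≡2 (mod 3); (1|3)=+1, (2|3)=-1; sign (−1)^0·+1^0·-1^1 = -1.
(a,b)_13: α=0, u≡5; β=3, v≡6 (mod 13); (5|13)=-1, (6|13)=-1; sign (−1)^0·-1^3·-1^0 = -1.
(a,b)_5: α=3, u≡1; β=7, v≡2 (mod 5); (1|5)=+1, (2|5)=-1; sign (−1)^0·+1^7·-1^3 = -1.
(a,b)_11: α=1, u≡3; β=3, v≡4 (mod 11); (3|11)=+1, (4|11)=+1; sign (−1)^1·+1^3·+1^1 = -1.
Ram(-330, -24310) = {3, 5, 11, 13, 17, ∞}; no ℚ_3-point on the conic.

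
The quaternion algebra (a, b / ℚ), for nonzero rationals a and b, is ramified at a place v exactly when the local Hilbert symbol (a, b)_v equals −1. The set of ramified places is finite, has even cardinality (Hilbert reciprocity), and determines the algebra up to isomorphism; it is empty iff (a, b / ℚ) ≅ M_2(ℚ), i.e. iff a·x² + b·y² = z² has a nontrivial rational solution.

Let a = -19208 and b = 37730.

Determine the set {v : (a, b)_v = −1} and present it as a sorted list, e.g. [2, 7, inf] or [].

[5, 7]

Mod squares: a ≡ -2, b ≡ 770. Check v ∈ {∞, 2, 5, 7, 11}.
v=2: v_2(a)=3, v_2(b)=1; units ≡ 7, 1 (mod 8); ε·ε+αω+βω = 1·0+3·0+1·0 ≡ 0  ⇒  (a,b)_2 = +1.
v=11: a=11^0·(≡9), b=11^1·(≡9) mod 11; (9|11)=+1, (9|11)=+1; (−1)^{0·1·5}·(+1)^1·(+1)^0 = +1.
v=∞: -2 < 0 and 770 > 0  ⇒  (a,b)_∞ = +1.
v=5: a=5^0·(≡2), b=5^1·(≡1) mod 5; (2|5)=-1, (1|5)=+1; (−1)^{0·1·2}·(-1)^1·(+1)^0 = -1.
v=7: a=7^4·(≡6), b=7^3·(≡5) mod 7; (6|7)=-1, (5|7)=-1; (−1)^{4·3·3}·(-1)^3·(-1)^4 = -1.
Ram(-2, 770) = {5, 7}; no ℚ_5-point on the conic.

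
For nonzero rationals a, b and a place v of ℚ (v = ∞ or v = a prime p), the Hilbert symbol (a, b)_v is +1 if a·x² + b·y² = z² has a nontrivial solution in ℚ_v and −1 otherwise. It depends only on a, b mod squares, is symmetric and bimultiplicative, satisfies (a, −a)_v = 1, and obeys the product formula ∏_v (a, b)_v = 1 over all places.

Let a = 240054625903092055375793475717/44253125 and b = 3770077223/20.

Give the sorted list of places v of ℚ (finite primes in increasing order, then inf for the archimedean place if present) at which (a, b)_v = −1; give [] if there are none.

[37, 41]

Mod squares: a ≡ 89585, b ≡ 155788315. Check v ∈ {∞, 2, 3, 5, 7, 11, 13, 17, 19, 23, 37, 41, 43, 47}.
v=2: v_2(a)=0, v_2(b)=-2; units ≡ 1, 3 (mod 8); ε·ε+αω+βω = 0·1+0·1+-2·0 ≡ 0  ⇒  (a,b)_2 = +1.
v=23: a=23^3·(≡8), b=23^1·(≡15) mod 23; (8|23)=+1, (15|23)=-1; (−1)^{3·1·11}·(+1)^1·(-1)^3 = +1.
v=47: a=47^2·(≡34), b=47^1·(≡6) mod 47; (34|47)=+1, (6|47)=+1; (−1)^{2·1·23}·(+1)^1·(+1)^2 = +1.
v=43: a=43^2·(≡36), b=43^0·(≡29) mod 43; (36|43)=+1, (29|43)=-1; (−1)^{2·0·21}·(+1)^0·(-1)^2 = +1.
v=3: a=3^2·(≡2), b=3^0·(≡1) mod 3; (2|3)=-1, (1|3)=+1; (−1)^{2·0·1}·(-1)^0·(+1)^2 = +1.
v=7: a=7^-2·(≡6), b=7^0·(≡4) mod 7; (6|7)=-1, (4|7)=+1; (−1)^{-2·0·3}·(-1)^0·(+1)^-2 = +1.
v=17: a=17^-2·(≡6), b=17^0·(≡8) mod 17; (6|17)=-1, (8|17)=+1; (−1)^{-2·0·8}·(-1)^0·(+1)^-2 = +1.
v=41: a=41^3·(≡28), b=41^1·(≡32) mod 41; (28|41)=-1, (32|41)=+1; (−1)^{3·1·20}·(-1)^1·(+1)^3 = -1.
v=37: a=37^2·(≡14), b=37^1·(≡8) mod 37; (14|37)=-1, (8|37)=-1; (−1)^{2·1·18}·(-1)^1·(-1)^2 = -1.
v=13: a=13^2·(≡6), b=13^0·(≡6) mod 13; (6|13)=-1, (6|13)=-1; (−1)^{2·0·6}·(-1)^0·(-1)^2 = +1.
v=19: a=19^1·(≡10), b=19^1·(≡4) mod 19; (10|19)=-1, (4|19)=+1; (−1)^{1·1·9}·(-1)^1·(+1)^1 = +1.
v=∞: 89585 > 0 and 155788315 > 0  ⇒  (a,b)_∞ = +1.
v=5: a=5^-5·(≡2), b=5^-1·(≡2) mod 5; (2|5)=-1, (2|5)=-1; (−1)^{-5·-1·2}·(-1)^-1·(-1)^-5 = +1.
v=11: a=11^6·(≡3), b=11^2·(≡1) mod 11; (3|11)=+1, (1|11)=+1; (−1)^{6·2·5}·(+1)^2·(+1)^6 = +1.
Ram(89585, 155788315) = {37, 41}; no ℚ_37-point on the conic.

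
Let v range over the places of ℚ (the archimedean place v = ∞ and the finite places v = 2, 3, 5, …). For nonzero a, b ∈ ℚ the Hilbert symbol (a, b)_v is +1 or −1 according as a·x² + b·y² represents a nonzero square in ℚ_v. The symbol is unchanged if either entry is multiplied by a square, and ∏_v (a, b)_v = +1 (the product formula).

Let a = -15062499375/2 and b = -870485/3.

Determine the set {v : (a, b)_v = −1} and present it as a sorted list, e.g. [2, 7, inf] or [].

(a, b) ≡ (-462, -53295) mod (ℚ^×)²; places V = {2, 3, 5, 7, 11, 17, 19, ∞}.
(a,b)_11: α=1, u≡6; β=1, v≡7 (mod 11); (6|11)=-1, (7|11)=-1; sign (−1)^1·-1^1·-1^1 = -1.
(a,b)_5: α=4, u≡3; β=1, v≡1 (mod 5); (3|5)=-1, (1|5)=+1; sign (−1)^0·-1^1·+1^4 = -1.
(a,b)_19: α=2, u≡12; β=1, v≡17 (mod 19); (12|19)=-1, (17|19)=+1; sign (−1)^0·-1^1·+1^2 = -1.
(a,b)_3: α=1, u≡2; β=-1, v≡1 (mod 3); (2|3)=-1, (1|3)=+1; sign (−1)^1·-1^-1·+1^1 = +1.
(a,b)_7: α=1, u≡2; β=2, v≡5 (mod 7); (2|7)=+1, (5|7)=-1; sign (−1)^0·+1^2·-1^1 = -1.
(a,b)_17: α=2, u≡12; β=1, v≡11 (mod 17); (12|17)=-1, (11|17)=-1; sign (−1)^0·-1^1·-1^2 = -1.
(a,b)_∞: sgn(-462)=−, sgn(-53295)=−, so -1.
(a,b)_2: α=-1, β=0; u≡1, v≡1 (mod 8); ε(u)ε(v)=0·0, αω(v)=-1·0, βω(u)=0·0; sum ≡ 0  ⇒  +1.
Ram(-462, -53295) = {5, 7, 11, 17, 19, ∞}; no ℚ_5-point on the conic.

[5, 7, 11, 17, 19, inf]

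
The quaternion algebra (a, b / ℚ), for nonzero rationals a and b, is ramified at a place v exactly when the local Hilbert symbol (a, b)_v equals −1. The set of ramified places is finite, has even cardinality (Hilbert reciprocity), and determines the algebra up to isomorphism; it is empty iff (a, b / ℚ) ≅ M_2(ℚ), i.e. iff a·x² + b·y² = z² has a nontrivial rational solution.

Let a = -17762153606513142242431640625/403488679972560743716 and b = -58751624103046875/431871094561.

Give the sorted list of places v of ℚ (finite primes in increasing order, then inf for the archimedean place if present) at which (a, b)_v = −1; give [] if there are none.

[13, inf]

(a, b) ≡ (-1001, -1155) mod (ℚ^×)²; places V = {2, 3, 5, 7, 11, 13, 17, 19, 29, 31, 43, ∞}.
(a,b)_2: α=-2, β=0; u≡7, v≡5 (mod 8); ε(u)ε(v)=1·0, αω(v)=-2·1, βω(u)=0·0; sum ≡ 0  ⇒  +1.
(a,b)_31: α=-4, u≡11; β=-2, v≡3 (mod 31); (11|31)=-1, (3|31)=-1; sign (−1)^0·-1^-2·-1^-4 = +1.
(a,b)_3: α=8, u≡1; β=3, v≡2 (mod 3); (1|3)=+1, (2|3)=-1; sign (−1)^0·+1^3·-1^8 = +1.
(a,b)_43: α=-2, u≡6; β=-2, v≡35 (mod 43); (6|43)=+1, (35|43)=+1; sign (−1)^0·+1^-2·+1^-2 = +1.
(a,b)_11: α=3, u≡7; β=3, v≡4 (mod 11); (7|11)=-1, (4|11)=+1; sign (−1)^1·-1^3·+1^3 = +1.
(a,b)_5: α=16, u≡1; β=7, v≡1 (mod 5); (1|5)=+1, (1|5)=+1; sign (−1)^0·+1^7·+1^16 = +1.
(a,b)_17: α=-4, u≡4; β=-2, v≡16 (mod 17); (4|17)=+1, (16|17)=+1; sign (−1)^0·+1^-2·+1^-4 = +1.
(a,b)_7: α=5, u≡2; β=3, v≡5 (mod 7); (2|7)=+1, (5|7)=-1; sign (−1)^1·+1^3·-1^5 = +1.
(a,b)_13: α=3, u≡10; β=2, v≡8 (mod 13); (10|13)=+1, (8|13)=-1; sign (−1)^0·+1^2·-1^3 = -1.
(a,b)_19: α=2, u≡6; β=2, v≡1 (mod 19); (6|19)=+1, (1|19)=+1; sign (−1)^0·+1^2·+1^2 = +1.
(a,b)_29: α=-4, u≡17; β=-2, v≡22 (mod 29); (17|29)=-1, (22|29)=+1; sign (−1)^0·-1^-2·+1^-4 = +1.
(a,b)_∞: sgn(-1001)=−, sgn(-1155)=−, so -1.
(-1001, -1155 / ℚ) ramifies at {13, ∞}: a division algebra.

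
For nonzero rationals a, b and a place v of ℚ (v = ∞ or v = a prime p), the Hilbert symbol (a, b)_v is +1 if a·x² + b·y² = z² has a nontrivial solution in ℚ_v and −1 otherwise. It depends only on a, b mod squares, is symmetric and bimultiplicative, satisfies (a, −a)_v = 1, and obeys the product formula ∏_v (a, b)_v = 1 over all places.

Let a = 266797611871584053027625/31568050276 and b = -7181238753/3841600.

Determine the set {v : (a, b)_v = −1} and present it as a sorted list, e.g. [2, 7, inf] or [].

Mod squares: a ≡ 3705, b ≡ -17. Check v ∈ {∞, 2, 3, 5, 7, 11, 13, 17, 19, 31, 37}.
v=5: a=5^3·(≡1), b=5^-2·(≡3) mod 5; (1|5)=+1, (3|5)=-1; (−1)^{3·-2·2}·(+1)^-2·(-1)^3 = -1.
v=37: a=37^-2·(≡31), b=37^0·(≡5) mod 37; (31|37)=-1, (5|37)=-1; (−1)^{-2·0·18}·(-1)^0·(-1)^-2 = +1.
v=13: a=13^7·(≡12), b=13^2·(≡12) mod 13; (12|13)=+1, (12|13)=+1; (−1)^{7·2·6}·(+1)^2·(+1)^7 = +1.
v=7: a=7^-8·(≡2), b=7^-4·(≡1) mod 7; (2|7)=+1, (1|7)=+1; (−1)^{-8·-4·3}·(+1)^-4·(+1)^-8 = +1.
v=17: a=17^4·(≡4), b=17^3·(≡8) mod 17; (4|17)=+1, (8|17)=+1; (−1)^{4·3·8}·(+1)^3·(+1)^4 = +1.
v=31: a=31^0·(≡2), b=31^2·(≡19) mod 31; (2|31)=+1, (19|31)=+1; (−1)^{0·2·15}·(+1)^2·(+1)^0 = +1.
v=3: a=3^11·(≡2), b=3^2·(≡1) mod 3; (2|3)=-1, (1|3)=+1; (−1)^{11·2·1}·(-1)^2·(+1)^11 = +1.
v=∞: 3705 > 0 and -17 < 0  ⇒  (a,b)_∞ = +1.
v=2: v_2(a)=-2, v_2(b)=-6; units ≡ 1, 7 (mod 8); ε·ε+αω+βω = 0·1+-2·0+-6·0 ≡ 0  ⇒  (a,b)_2 = +1.
v=11: a=11^2·(≡5), b=11^0·(≡1) mod 11; (5|11)=+1, (1|11)=+1; (−1)^{2·0·5}·(+1)^0·(+1)^2 = +1.
v=19: a=19^1·(≡7), b=19^0·(≡14) mod 19; (7|19)=+1, (14|19)=-1; (−1)^{1·0·9}·(+1)^0·(-1)^1 = -1.
Ram(3705, -17) = {5, 19}; no ℚ_5-point on the conic.

[5, 19]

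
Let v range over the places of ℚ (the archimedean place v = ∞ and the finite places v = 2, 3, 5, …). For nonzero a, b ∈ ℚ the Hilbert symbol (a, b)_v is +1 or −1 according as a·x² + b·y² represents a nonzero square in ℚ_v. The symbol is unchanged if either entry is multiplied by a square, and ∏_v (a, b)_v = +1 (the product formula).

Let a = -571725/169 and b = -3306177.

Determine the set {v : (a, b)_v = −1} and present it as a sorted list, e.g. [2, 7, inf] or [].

[2, inf]

(a, b) ≡ (-21, -17) mod (ℚ^×)²; places V = {2, 3, 5, 7, 11, 13, 17, ∞}.
(a,b)_7: α=1, u≡1; β=4, v≡2 (mod 7); (1|7)=+1, (2|7)=+1; sign (−1)^0·+1^4·+1^1 = +1.
(a,b)_17: α=0, u≡15; β=1, v≡16 (mod 17); (15|17)=+1, (16|17)=+1; sign (−1)^0·+1^1·+1^0 = +1.
(a,b)_3: α=3, u≡2; β=4, v≡1 (mod 3); (2|3)=-1, (1|3)=+1; sign (−1)^0·-1^4·+1^3 = +1.
(a,b)_2: α=0, β=0; u≡3, v≡7 (mod 8); ε(u)ε(v)=1·1, αω(v)=0·0, βω(u)=0·1; sum ≡ 1  ⇒  -1.
(a,b)_∞: sgn(-21)=−, sgn(-17)=−, so -1.
(a,b)_5: α=2, u≡4; β=0, v≡3 (mod 5); (4|5)=+1, (3|5)=-1; sign (−1)^0·+1^0·-1^2 = +1.
(a,b)_13: α=-2, u≡2; β=0, v≡9 (mod 13); (2|13)=-1, (9|13)=+1; sign (−1)^0·-1^0·+1^-2 = +1.
(a,b)_11: α=2, u≡4; β=0, v≡5 (mod 11); (4|11)=+1, (5|11)=+1; sign (−1)^0·+1^0·+1^2 = +1.
|Ram(-21, -17)| = 2, even; anisotropic at {2, ∞}.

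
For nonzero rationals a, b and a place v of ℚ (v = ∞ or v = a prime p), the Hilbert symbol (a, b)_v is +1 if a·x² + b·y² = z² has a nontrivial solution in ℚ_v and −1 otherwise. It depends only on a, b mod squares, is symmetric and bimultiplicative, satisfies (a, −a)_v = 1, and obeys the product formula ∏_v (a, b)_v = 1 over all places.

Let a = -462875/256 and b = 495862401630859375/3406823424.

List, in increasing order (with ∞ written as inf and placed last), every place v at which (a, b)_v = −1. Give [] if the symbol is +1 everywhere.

(a, b) ≡ (-35, 7) mod (ℚ^×)²; places V = {2, 3, 5, 7, 19, 23, ∞}.
(a,b)_23: α=2, u≡15; β=6, v≡11 (mod 23); (15|23)=-1, (11|23)=-1; sign (−1)^0·-1^6·-1^2 = +1.
(a,b)_5: α=3, u≡2; β=10, v≡3 (mod 5); (2|5)=-1, (3|5)=-1; sign (−1)^0·-1^10·-1^3 = -1.
(a,b)_2: α=-8, β=-20; u≡5, v≡7 (mod 8); ε(u)ε(v)=0·1, αω(v)=-8·0, βω(u)=-20·1; sum ≡ 0  ⇒  +1.
(a,b)_7: α=1, u≡1; β=3, v≡4 (mod 7); (1|7)=+1, (4|7)=+1; sign (−1)^1·+1^3·+1^1 = -1.
(a,b)_∞: sgn(-35)=−, sgn(7)=+, so +1.
(a,b)_3: α=0, u≡1; β=-2, v≡1 (mod 3); (1|3)=+1, (1|3)=+1; sign (−1)^0·+1^-2·+1^0 = +1.
(a,b)_19: α=0, u≡13; β=-2, v≡1 (mod 19); (13|19)=-1, (1|19)=+1; sign (−1)^0·-1^-2·+1^0 = +1.
Ram(-35, 7) = {5, 7}; no ℚ_5-point on the conic.

[5, 7]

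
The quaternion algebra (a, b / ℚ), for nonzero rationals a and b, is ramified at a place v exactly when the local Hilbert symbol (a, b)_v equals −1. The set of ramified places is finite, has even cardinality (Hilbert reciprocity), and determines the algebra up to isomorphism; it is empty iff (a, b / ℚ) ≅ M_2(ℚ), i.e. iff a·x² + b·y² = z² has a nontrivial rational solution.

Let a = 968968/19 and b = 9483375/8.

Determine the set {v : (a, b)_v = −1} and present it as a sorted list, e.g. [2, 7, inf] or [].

(a, b) ≡ (38038, 6270) mod (ℚ^×)²; places V = {2, 3, 5, 7, 11, 13, 19, ∞}.
(a,b)_7: α=1, u≡4; β=0, v≡6 (mod 7); (4|7)=+1, (6|7)=-1; sign (−1)^0·+1^0·-1^1 = -1.
(a,b)_∞: sgn(38038)=+, sgn(6270)=+, so +1.
(a,b)_19: α=-1, u≡6; β=1, v≡16 (mod 19); (6|19)=+1, (16|19)=+1; sign (−1)^1·+1^1·+1^-1 = -1.
(a,b)_2: α=3, β=-3; u≡3, v≡7 (mod 8); ε(u)ε(v)=1·1, αω(v)=3·0, βω(u)=-3·1; sum ≡ 0  ⇒  +1.
(a,b)_5: α=0, u≡2; β=3, v≡4 (mod 5); (2|5)=-1, (4|5)=+1; sign (−1)^0·-1^3·+1^0 = -1.
(a,b)_3: α=0, u≡1; β=1, v≡2 (mod 3); (1|3)=+1, (2|3)=-1; sign (−1)^0·+1^1·-1^0 = +1.
(a,b)_11: α=3, u≡3; β=3, v≡1 (mod 11); (3|11)=+1, (1|11)=+1; sign (−1)^1·+1^3·+1^3 = -1.
(a,b)_13: α=1, u≡12; β=0, v≡12 (mod 13); (12|13)=+1, (12|13)=+1; sign (−1)^0·+1^0·+1^1 = +1.
(38038, 6270 / ℚ) ramifies at {5, 7, 11, 19}: a division algebra.

[5, 7, 11, 19]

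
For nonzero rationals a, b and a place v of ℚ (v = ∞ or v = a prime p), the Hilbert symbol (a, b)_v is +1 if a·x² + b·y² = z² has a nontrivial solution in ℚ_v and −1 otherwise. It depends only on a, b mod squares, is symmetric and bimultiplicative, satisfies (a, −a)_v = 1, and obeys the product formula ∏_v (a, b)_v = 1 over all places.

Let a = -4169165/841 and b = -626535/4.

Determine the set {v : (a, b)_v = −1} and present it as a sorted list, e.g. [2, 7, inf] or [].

[7, 13, 17, inf]

(a, b) ≡ (-85085, -7735) mod (ℚ^×)²; places V = {2, 3, 5, 7, 11, 13, 17, 29, ∞}.
(a,b)_3: α=0, u≡1; β=4, v≡2 (mod 3); (1|3)=+1, (2|3)=-1; sign (−1)^0·+1^4·-1^0 = +1.
(a,b)_∞: sgn(-85085)=−, sgn(-7735)=−, so -1.
(a,b)_7: α=3, u≡4; β=1, v≡1 (mod 7); (4|7)=+1, (1|7)=+1; sign (−1)^1·+1^1·+1^3 = -1.
(a,b)_11: α=1, u≡9; β=0, v≡9 (mod 11); (9|11)=+1, (9|11)=+1; sign (−1)^0·+1^0·+1^1 = +1.
(a,b)_13: α=1, u≡2; β=1, v≡12 (mod 13); (2|13)=-1, (12|13)=+1; sign (−1)^0·-1^1·+1^1 = -1.
(a,b)_2: α=0, β=-2; u≡3, v≡1 (mod 8); ε(u)ε(v)=1·0, αω(v)=0·0, βω(u)=-2·1; sum ≡ 0  ⇒  +1.
(a,b)_5: α=1, u≡2; β=1, v≡2 (mod 5); (2|5)=-1, (2|5)=-1; sign (−1)^0·-1^1·-1^1 = +1.
(a,b)_29: α=-2, u≡20; β=0, v≡17 (mod 29); (20|29)=+1, (17|29)=-1; sign (−1)^0·+1^0·-1^-2 = +1.
(a,b)_17: α=1, u≡6; β=1, v≡13 (mod 17); (6|17)=-1, (13|17)=+1; sign (−1)^0·-1^1·+1^1 = -1.
Ram(-85085, -7735) = {7, 13, 17, ∞}; no ℚ_7-point on the conic.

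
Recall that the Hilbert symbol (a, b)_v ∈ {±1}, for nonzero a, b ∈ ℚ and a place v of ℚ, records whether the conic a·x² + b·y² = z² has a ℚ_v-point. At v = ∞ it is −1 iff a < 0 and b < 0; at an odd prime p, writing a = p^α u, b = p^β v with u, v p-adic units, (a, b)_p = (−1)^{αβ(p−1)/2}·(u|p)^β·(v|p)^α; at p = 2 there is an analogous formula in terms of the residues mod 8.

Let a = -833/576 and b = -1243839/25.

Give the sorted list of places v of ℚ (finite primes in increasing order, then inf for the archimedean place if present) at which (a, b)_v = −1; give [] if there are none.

[29, inf]

(a, b) ≡ (-17, -1479) mod (ℚ^×)²; places V = {2, 3, 5, 7, 17, 29, ∞}.
(a,b)_17: α=1, u≡16; β=1, v≡15 (mod 17); (16|17)=+1, (15|17)=+1; sign (−1)^0·+1^1·+1^1 = +1.
(a,b)_29: α=0, u≡27; β=3, v≡20 (mod 29); (27|29)=-1, (20|29)=+1; sign (−1)^0·-1^3·+1^0 = -1.
(a,b)_∞: sgn(-17)=−, sgn(-1479)=−, so -1.
(a,b)_7: α=2, u≡2; β=0, v≡3 (mod 7); (2|7)=+1, (3|7)=-1; sign (−1)^0·+1^0·-1^2 = +1.
(a,b)_5: α=0, u≡2; β=-2, v≡1 (mod 5); (2|5)=-1, (1|5)=+1; sign (−1)^0·-1^-2·+1^0 = +1.
(a,b)_2: α=-6, β=0; u≡7, v≡1 (mod 8); ε(u)ε(v)=1·0, αω(v)=-6·0, βω(u)=0·0; sum ≡ 0  ⇒  +1.
(a,b)_3: α=-2, u≡1; β=1, v≡2 (mod 3); (1|3)=+1, (2|3)=-1; sign (−1)^0·+1^1·-1^-2 = +1.
(-17, -1479 / ℚ) ramifies at {29, ∞}: a division algebra.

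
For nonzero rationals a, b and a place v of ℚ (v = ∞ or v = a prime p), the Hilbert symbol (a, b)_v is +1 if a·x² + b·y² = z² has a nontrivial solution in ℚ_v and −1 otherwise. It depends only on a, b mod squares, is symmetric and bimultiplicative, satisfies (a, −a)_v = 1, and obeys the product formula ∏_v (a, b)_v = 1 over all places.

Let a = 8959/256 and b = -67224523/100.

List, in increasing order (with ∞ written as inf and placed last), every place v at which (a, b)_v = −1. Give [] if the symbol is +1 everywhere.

[29, 31, 37, 47]

(a, b) ≡ (31, -67224523) mod (ℚ^×)²; places V = {2, 5, 17, 29, 31, 37, 43, 47, ∞}.
(a,b)_∞: sgn(31)=+, sgn(-67224523)=−, so +1.
(a,b)_17: α=2, u≡14; β=0, v≡6 (mod 17); (14|17)=-1, (6|17)=-1; sign (−1)^0·-1^0·-1^2 = +1.
(a,b)_43: α=0, u≡14; β=1, v≡30 (mod 43); (14|43)=+1, (30|43)=-1; sign (−1)^0·+1^1·-1^0 = +1.
(a,b)_31: α=1, u≡9; β=1, v≡28 (mod 31); (9|31)=+1, (28|31)=+1; sign (−1)^1·+1^1·+1^1 = -1.
(a,b)_29: α=0, u≡12; β=1, v≡20 (mod 29); (12|29)=-1, (20|29)=+1; sign (−1)^0·-1^1·+1^0 = -1.
(a,b)_2: α=-8, β=-2; u≡7, v≡5 (mod 8); ε(u)ε(v)=1·0, αω(v)=-8·1, βω(u)=-2·0; sum ≡ 0  ⇒  +1.
(a,b)_47: α=0, u≡26; β=1, v≡7 (mod 47); (26|47)=-1, (7|47)=+1; sign (−1)^0·-1^1·+1^0 = -1.
(a,b)_37: α=0, u≡23; β=1, v≡23 (mod 37); (23|37)=-1, (23|37)=-1; sign (−1)^0·-1^1·-1^0 = -1.
(a,b)_5: α=0, u≡4; β=-2, v≡3 (mod 5); (4|5)=+1, (3|5)=-1; sign (−1)^0·+1^-2·-1^0 = +1.
Ram(31, -67224523) = {29, 31, 37, 47}; no ℚ_29-point on the conic.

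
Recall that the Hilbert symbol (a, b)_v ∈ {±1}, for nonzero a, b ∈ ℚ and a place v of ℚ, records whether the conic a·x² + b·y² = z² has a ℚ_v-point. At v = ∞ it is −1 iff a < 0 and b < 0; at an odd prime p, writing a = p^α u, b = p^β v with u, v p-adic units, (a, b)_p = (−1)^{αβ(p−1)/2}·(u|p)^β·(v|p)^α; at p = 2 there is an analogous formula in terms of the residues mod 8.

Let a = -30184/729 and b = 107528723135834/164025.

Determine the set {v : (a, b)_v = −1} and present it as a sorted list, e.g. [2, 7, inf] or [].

[7, 13]

Mod squares: a ≡ -154, b ≡ 26. Check v ∈ {∞, 2, 3, 5, 7, 11, 13}.
v=2: v_2(a)=3, v_2(b)=1; units ≡ 3, 5 (mod 8); ε·ε+αω+βω = 1·0+3·1+1·1 ≡ 0  ⇒  (a,b)_2 = +1.
v=11: a=11^1·(≡2), b=11^4·(≡1) mod 11; (2|11)=-1, (1|11)=+1; (−1)^{1·4·5}·(-1)^4·(+1)^1 = +1.
v=5: a=5^0·(≡4), b=5^-2·(≡4) mod 5; (4|5)=+1, (4|5)=+1; (−1)^{0·-2·2}·(+1)^-2·(+1)^0 = +1.
v=13: a=13^0·(≡2), b=13^1·(≡6) mod 13; (2|13)=-1, (6|13)=-1; (−1)^{0·1·6}·(-1)^1·(-1)^0 = -1.
v=∞: -154 < 0 and 26 > 0  ⇒  (a,b)_∞ = +1.
v=3: a=3^-6·(≡2), b=3^-8·(≡2) mod 3; (2|3)=-1, (2|3)=-1; (−1)^{-6·-8·1}·(-1)^-8·(-1)^-6 = +1.
v=7: a=7^3·(≡3), b=7^10·(≡6) mod 7; (3|7)=-1, (6|7)=-1; (−1)^{3·10·3}·(-1)^10·(-1)^3 = -1.
(-154, 26 / ℚ) ramifies at {7, 13}: a division algebra.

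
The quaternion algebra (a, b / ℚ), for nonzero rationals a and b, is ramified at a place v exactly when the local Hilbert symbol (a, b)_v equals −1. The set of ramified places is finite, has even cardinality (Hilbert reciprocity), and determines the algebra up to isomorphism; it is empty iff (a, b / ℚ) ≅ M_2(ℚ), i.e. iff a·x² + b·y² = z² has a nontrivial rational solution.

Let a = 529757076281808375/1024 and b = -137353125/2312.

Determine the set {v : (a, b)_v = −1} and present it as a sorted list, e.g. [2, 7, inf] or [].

[2, 3, 5, 11]

(a, b) ≡ (20735, -8970) mod (ℚ^×)²; places V = {2, 3, 5, 7, 11, 13, 17, 23, 29, ∞}.
(a,b)_13: α=3, u≡1; β=1, v≡9 (mod 13); (1|13)=+1, (9|13)=+1; sign (−1)^0·+1^1·+1^3 = +1.
(a,b)_11: α=1, u≡9; β=0, v≡7 (mod 11); (9|11)=+1, (7|11)=-1; sign (−1)^0·+1^0·-1^1 = -1.
(a,b)_7: α=4, u≡1; β=2, v≡2 (mod 7); (1|7)=+1, (2|7)=+1; sign (−1)^0·+1^2·+1^4 = +1.
(a,b)_∞: sgn(20735)=+, sgn(-8970)=−, so +1.
(a,b)_17: α=0, u≡12; β=-2, v≡3 (mod 17); (12|17)=-1, (3|17)=-1; sign (−1)^0·-1^-2·-1^0 = +1.
(a,b)_3: α=2, u≡2; β=1, v≡1 (mod 3); (2|3)=-1, (1|3)=+1; sign (−1)^0·-1^1·+1^2 = -1.
(a,b)_29: α=1, u≡17; β=0, v≡6 (mod 29); (17|29)=-1, (6|29)=+1; sign (−1)^0·-1^0·+1^1 = +1.
(a,b)_2: α=-10, β=-3; u≡7, v≡3 (mod 8); ε(u)ε(v)=1·1, αω(v)=-10·1, βω(u)=-3·0; sum ≡ 1  ⇒  -1.
(a,b)_5: α=3, u≡3; β=5, v≡1 (mod 5); (3|5)=-1, (1|5)=+1; sign (−1)^0·-1^5·+1^3 = -1.
(a,b)_23: α=4, u≡8; β=1, v≡12 (mod 23); (8|23)=+1, (12|23)=+1; sign (−1)^0·+1^1·+1^4 = +1.
(20735, -8970 / ℚ) ramifies at {2, 3, 5, 11}: a division algebra.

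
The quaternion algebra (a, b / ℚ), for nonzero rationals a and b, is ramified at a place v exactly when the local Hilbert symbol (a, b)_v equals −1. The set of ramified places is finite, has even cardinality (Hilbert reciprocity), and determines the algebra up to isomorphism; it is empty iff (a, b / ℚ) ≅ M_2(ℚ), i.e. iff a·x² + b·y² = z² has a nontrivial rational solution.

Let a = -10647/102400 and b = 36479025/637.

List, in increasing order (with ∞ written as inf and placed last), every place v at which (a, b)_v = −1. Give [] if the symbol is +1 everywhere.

(a, b) ≡ (-7, 7293) mod (ℚ^×)²; places V = {2, 3, 5, 7, 11, 13, 17, ∞}.
(a,b)_2: α=-12, β=0; u≡1, v≡5 (mod 8); ε(u)ε(v)=0·0, αω(v)=-12·1, βω(u)=0·0; sum ≡ 0  ⇒  +1.
(a,b)_11: α=0, u≡1; β=1, v≡5 (mod 11); (1|11)=+1, (5|11)=+1; sign (−1)^0·+1^1·+1^0 = +1.
(a,b)_13: α=2, u≡11; β=-1, v≡5 (mod 13); (11|13)=-1, (5|13)=-1; sign (−1)^0·-1^-1·-1^2 = -1.
(a,b)_5: α=-2, u≡3; β=2, v≡3 (mod 5); (3|5)=-1, (3|5)=-1; sign (−1)^0·-1^2·-1^-2 = +1.
(a,b)_∞: sgn(-7)=−, sgn(7293)=+, so +1.
(a,b)_7: α=1, u≡3; β=-2, v≡5 (mod 7); (3|7)=-1, (5|7)=-1; sign (−1)^0·-1^-2·-1^1 = -1.
(a,b)_3: α=2, u≡2; β=3, v≡1 (mod 3); (2|3)=-1, (1|3)=+1; sign (−1)^0·-1^3·+1^2 = -1.
(a,b)_17: α=0, u≡7; β=3, v≡8 (mod 17); (7|17)=-1, (8|17)=+1; sign (−1)^0·-1^3·+1^0 = -1.
(-7, 7293 / ℚ) ramifies at {3, 7, 13, 17}: a division algebra.

[3, 7, 13, 17]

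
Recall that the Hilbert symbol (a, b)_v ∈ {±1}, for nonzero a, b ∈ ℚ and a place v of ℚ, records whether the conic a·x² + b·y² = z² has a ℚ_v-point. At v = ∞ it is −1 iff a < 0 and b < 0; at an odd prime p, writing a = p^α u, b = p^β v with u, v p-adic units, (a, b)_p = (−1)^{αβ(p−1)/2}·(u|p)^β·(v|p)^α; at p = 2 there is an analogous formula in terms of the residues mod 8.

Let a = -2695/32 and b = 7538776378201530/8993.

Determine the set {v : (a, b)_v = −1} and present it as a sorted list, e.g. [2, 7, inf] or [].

[2, 11]

(a, b) ≡ (-110, 5610) mod (ℚ^×)²; places V = {2, 3, 5, 7, 11, 17, 19, 23, ∞}.
(a,b)_3: α=0, u≡1; β=7, v≡1 (mod 3); (1|3)=+1, (1|3)=+1; sign (−1)^0·+1^7·+1^0 = +1.
(a,b)_11: α=1, u≡3; β=7, v≡4 (mod 11); (3|11)=+1, (4|11)=+1; sign (−1)^1·+1^7·+1^1 = -1.
(a,b)_2: α=-5, β=1; u≡1, v≡5 (mod 8); ε(u)ε(v)=0·0, αω(v)=-5·1, βω(u)=1·0; sum ≡ 1  ⇒  -1.
(a,b)_17: α=0, u≡13; β=-1, v≡6 (mod 17); (13|17)=+1, (6|17)=-1; sign (−1)^0·+1^-1·-1^0 = +1.
(a,b)_19: α=0, u≡9; β=2, v≡17 (mod 19); (9|19)=+1, (17|19)=+1; sign (−1)^0·+1^2·+1^0 = +1.
(a,b)_7: α=2, u≡2; β=2, v≡5 (mod 7); (2|7)=+1, (5|7)=-1; sign (−1)^0·+1^2·-1^2 = +1.
(a,b)_∞: sgn(-110)=−, sgn(5610)=+, so +1.
(a,b)_23: α=0, u≡20; β=-2, v≡7 (mod 23); (20|23)=-1, (7|23)=-1; sign (−1)^0·-1^-2·-1^0 = +1.
(a,b)_5: α=1, u≡3; β=1, v≡2 (mod 5); (3|5)=-1, (2|5)=-1; sign (−1)^0·-1^1·-1^1 = +1.
Ram(-110, 5610) = {2, 11}; no ℚ_2-point on the conic.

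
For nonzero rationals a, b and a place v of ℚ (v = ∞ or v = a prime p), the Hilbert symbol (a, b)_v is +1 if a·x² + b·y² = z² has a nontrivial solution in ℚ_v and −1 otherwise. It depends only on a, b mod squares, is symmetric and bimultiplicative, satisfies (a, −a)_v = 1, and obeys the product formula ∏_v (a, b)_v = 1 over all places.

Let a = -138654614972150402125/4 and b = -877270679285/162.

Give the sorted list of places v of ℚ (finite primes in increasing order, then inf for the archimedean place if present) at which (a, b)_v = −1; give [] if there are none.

(a, b) ≡ (-146965, -170170) mod (ℚ^×)²; places V = {2, 3, 5, 7, 11, 13, 17, 19, ∞}.
(a,b)_11: α=2, u≡2; β=1, v≡8 (mod 11); (2|11)=-1, (8|11)=-1; sign (−1)^0·-1^1·-1^2 = -1.
(a,b)_13: α=3, u≡2; β=5, v≡3 (mod 13); (2|13)=-1, (3|13)=+1; sign (−1)^0·-1^5·+1^3 = -1.
(a,b)_2: α=-2, β=-1; u≡3, v≡3 (mod 8); ε(u)ε(v)=1·1, αω(v)=-2·1, βω(u)=-1·1; sum ≡ 0  ⇒  +1.
(a,b)_19: α=5, u≡5; β=2, v≡14 (mod 19); (5|19)=+1, (14|19)=-1; sign (−1)^0·+1^2·-1^5 = -1.
(a,b)_3: α=0, u≡2; β=-4, v≡2 (mod 3); (2|3)=-1, (2|3)=-1; sign (−1)^0·-1^-4·-1^0 = +1.
(a,b)_17: α=3, u≡4; β=1, v≡12 (mod 17); (4|17)=+1, (12|17)=-1; sign (−1)^0·+1^1·-1^3 = -1.
(a,b)_∞: sgn(-146965)=−, sgn(-170170)=−, so -1.
(a,b)_7: α=3, u≡5; β=1, v≡2 (mod 7); (5|7)=-1, (2|7)=+1; sign (−1)^1·-1^1·+1^3 = +1.
(a,b)_5: α=3, u≡2; β=1, v≡4 (mod 5); (2|5)=-1, (4|5)=+1; sign (−1)^0·-1^1·+1^3 = -1.
(-146965, -170170 / ℚ) ramifies at {5, 11, 13, 17, 19, ∞}: a division algebra.

[5, 11, 13, 17, 19, inf]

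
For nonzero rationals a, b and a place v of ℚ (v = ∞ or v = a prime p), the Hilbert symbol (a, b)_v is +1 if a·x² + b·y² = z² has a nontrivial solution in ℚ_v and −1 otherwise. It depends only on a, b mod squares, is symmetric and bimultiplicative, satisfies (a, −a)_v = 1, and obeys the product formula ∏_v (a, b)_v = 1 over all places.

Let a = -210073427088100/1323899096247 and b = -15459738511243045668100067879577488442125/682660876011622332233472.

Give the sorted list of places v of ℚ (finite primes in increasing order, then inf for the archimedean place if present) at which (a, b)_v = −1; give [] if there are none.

(a, b) ≡ (-7, -3380195) mod (ℚ^×)²; places V = {2, 3, 5, 7, 11, 13, 17, 19, 23, 29, 41, 53, 59, ∞}.
(a,b)_53: α=2, u≡28; β=6, v≡14 (mod 53); (28|53)=+1, (14|53)=-1; sign (−1)^0·+1^6·-1^2 = +1.
(a,b)_19: α=0, u≡3; β=1, v≡9 (mod 19); (3|19)=-1, (9|19)=+1; sign (−1)^0·-1^1·+1^0 = -1.
(a,b)_59: α=-2, u≡32; β=-2, v≡40 (mod 59); (32|59)=-1, (40|59)=-1; sign (−1)^0·-1^-2·-1^-2 = +1.
(a,b)_7: α=-3, u≡3; β=-11, v≡3 (mod 7); (3|7)=-1, (3|7)=-1; sign (−1)^1·-1^-11·-1^-3 = -1.
(a,b)_3: α=-8, u≡2; β=-18, v≡1 (mod 3); (2|3)=-1, (1|3)=+1; sign (−1)^0·-1^-18·+1^-8 = +1.
(a,b)_∞: sgn(-7)=−, sgn(-3380195)=−, so -1.
(a,b)_23: α=2, u≡8; β=1, v≡10 (mod 23); (8|23)=+1, (10|23)=-1; sign (−1)^0·+1^1·-1^2 = +1.
(a,b)_2: α=2, β=-8; u≡1, v≡5 (mod 8); ε(u)ε(v)=0·0, αω(v)=2·1, βω(u)=-8·0; sum ≡ 0  ⇒  +1.
(a,b)_41: α=2, u≡27; β=6, v≡10 (mod 41); (27|41)=-1, (10|41)=+1; sign (−1)^0·-1^6·+1^2 = +1.
(a,b)_13: α=-2, u≡6; β=3, v≡8 (mod 13); (6|13)=-1, (8|13)=-1; sign (−1)^0·-1^3·-1^-2 = -1.
(a,b)_5: α=2, u≡3; β=3, v≡4 (mod 5); (3|5)=-1, (4|5)=+1; sign (−1)^0·-1^3·+1^2 = -1.
(a,b)_11: α=0, u≡9; β=2, v≡10 (mod 11); (9|11)=+1, (10|11)=-1; sign (−1)^0·+1^2·-1^0 = +1.
(a,b)_17: α=0, u≡10; β=1, v≡10 (mod 17); (10|17)=-1, (10|17)=-1; sign (−1)^0·-1^1·-1^0 = -1.
(a,b)_29: α=2, u≡13; β=6, v≡9 (mod 29); (13|29)=+1, (9|29)=+1; sign (−1)^0·+1^6·+1^2 = +1.
|Ram(-7, -3380195)| = 6, even; anisotropic at {5, 7, 13, 17, 19, ∞}.

[5, 7, 13, 17, 19, inf]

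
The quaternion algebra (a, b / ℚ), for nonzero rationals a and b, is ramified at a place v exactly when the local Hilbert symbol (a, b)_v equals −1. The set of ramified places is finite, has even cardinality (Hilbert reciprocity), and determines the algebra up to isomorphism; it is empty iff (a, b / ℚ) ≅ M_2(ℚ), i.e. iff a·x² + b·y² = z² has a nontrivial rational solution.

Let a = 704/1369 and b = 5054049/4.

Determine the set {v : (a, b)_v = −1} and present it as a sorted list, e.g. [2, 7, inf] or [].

[3, 11, 13, 17]

Mod squares: a ≡ 11, b ≡ 4641. Check v ∈ {∞, 2, 3, 7, 11, 13, 17, 37}.
v=13: a=13^0·(≡7), b=13^1·(≡2) mod 13; (7|13)=-1, (2|13)=-1; (−1)^{0·1·6}·(-1)^1·(-1)^0 = -1.
v=3: a=3^0·(≡2), b=3^3·(≡2) mod 3; (2|3)=-1, (2|3)=-1; (−1)^{0·3·1}·(-1)^3·(-1)^0 = -1.
v=11: a=11^1·(≡4), b=11^2·(≡6) mod 11; (4|11)=+1, (6|11)=-1; (−1)^{1·2·5}·(+1)^2·(-1)^1 = -1.
v=∞: 11 > 0 and 4641 > 0  ⇒  (a,b)_∞ = +1.
v=2: v_2(a)=6, v_2(b)=-2; units ≡ 3, 1 (mod 8); ε·ε+αω+βω = 1·0+6·0+-2·1 ≡ 0  ⇒  (a,b)_2 = +1.
v=7: a=7^0·(≡1), b=7^1·(≡5) mod 7; (1|7)=+1, (5|7)=-1; (−1)^{0·1·3}·(+1)^1·(-1)^0 = +1.
v=17: a=17^0·(≡14), b=17^1·(≡13) mod 17; (14|17)=-1, (13|17)=+1; (−1)^{0·1·8}·(-1)^1·(+1)^0 = -1.
v=37: a=37^-2·(≡1), b=37^0·(≡27) mod 37; (1|37)=+1, (27|37)=+1; (−1)^{-2·0·18}·(+1)^0·(+1)^-2 = +1.
(11, 4641 / ℚ) ramifies at {3, 11, 13, 17}: a division algebra.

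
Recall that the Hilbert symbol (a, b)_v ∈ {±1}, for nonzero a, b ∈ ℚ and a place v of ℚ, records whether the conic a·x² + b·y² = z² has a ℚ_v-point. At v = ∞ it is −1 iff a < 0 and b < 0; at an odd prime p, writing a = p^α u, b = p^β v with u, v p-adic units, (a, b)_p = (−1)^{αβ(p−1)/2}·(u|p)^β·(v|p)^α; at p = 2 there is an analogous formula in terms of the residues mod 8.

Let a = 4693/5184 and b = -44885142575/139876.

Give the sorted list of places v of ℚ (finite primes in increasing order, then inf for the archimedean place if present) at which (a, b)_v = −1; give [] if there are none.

[7, 13, 31, 41]

Mod squares: a ≡ 13, b ≡ -4973423. Check v ∈ {∞, 2, 3, 5, 7, 11, 13, 17, 19, 31, 41, 43}.
v=31: a=31^0·(≡15), b=31^1·(≡23) mod 31; (15|31)=-1, (23|31)=-1; (−1)^{0·1·15}·(-1)^1·(-1)^0 = -1.
v=2: v_2(a)=-6, v_2(b)=-2; units ≡ 5, 1 (mod 8); ε·ε+αω+βω = 0·0+-6·0+-2·1 ≡ 0  ⇒  (a,b)_2 = +1.
v=43: a=43^0·(≡11), b=43^1·(≡15) mod 43; (11|43)=+1, (15|43)=+1; (−1)^{0·1·21}·(+1)^1·(+1)^0 = +1.
v=7: a=7^0·(≡6), b=7^1·(≡4) mod 7; (6|7)=-1, (4|7)=+1; (−1)^{0·1·3}·(-1)^1·(+1)^0 = -1.
v=17: a=17^0·(≡16), b=17^-2·(≡14) mod 17; (16|17)=+1, (14|17)=-1; (−1)^{0·-2·8}·(+1)^-2·(-1)^0 = +1.
v=∞: 13 > 0 and -4973423 < 0  ⇒  (a,b)_∞ = +1.
v=11: a=11^0·(≡6), b=11^-2·(≡2) mod 11; (6|11)=-1, (2|11)=-1; (−1)^{0·-2·5}·(-1)^-2·(-1)^0 = +1.
v=19: a=19^2·(≡2), b=19^2·(≡6) mod 19; (2|19)=-1, (6|19)=+1; (−1)^{2·2·9}·(-1)^2·(+1)^2 = +1.
v=13: a=13^1·(≡1), b=13^1·(≡2) mod 13; (1|13)=+1, (2|13)=-1; (−1)^{1·1·6}·(+1)^1·(-1)^1 = -1.
v=41: a=41^0·(≡17), b=41^1·(≡36) mod 41; (17|41)=-1, (36|41)=+1; (−1)^{0·1·20}·(-1)^1·(+1)^0 = -1.
v=5: a=5^0·(≡2), b=5^2·(≡2) mod 5; (2|5)=-1, (2|5)=-1; (−1)^{0·2·2}·(-1)^2·(-1)^0 = +1.
v=3: a=3^-4·(≡1), b=3^0·(≡1) mod 3; (1|3)=+1, (1|3)=+1; (−1)^{-4·0·1}·(+1)^0·(+1)^-4 = +1.
(13, -4973423 / ℚ) ramifies at {7, 13, 31, 41}: a division algebra.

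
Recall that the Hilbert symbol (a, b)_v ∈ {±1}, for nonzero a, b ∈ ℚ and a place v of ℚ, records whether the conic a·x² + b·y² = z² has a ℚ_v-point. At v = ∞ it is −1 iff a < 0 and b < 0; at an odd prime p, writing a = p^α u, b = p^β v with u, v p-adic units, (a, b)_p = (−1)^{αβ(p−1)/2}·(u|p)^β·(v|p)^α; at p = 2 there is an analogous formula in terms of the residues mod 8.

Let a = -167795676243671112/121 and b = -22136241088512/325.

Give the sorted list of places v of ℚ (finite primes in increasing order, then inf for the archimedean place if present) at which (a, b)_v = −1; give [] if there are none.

(a, b) ≡ (-1138898, -86496306) mod (ℚ^×)²; places V = {2, 3, 5, 7, 11, 13, 17, 19, 37, 41, 43, ∞}.
(a,b)_2: α=3, β=11; u≡7, v≡7 (mod 8); ε(u)ε(v)=1·1, αω(v)=3·0, βω(u)=11·0; sum ≡ 1  ⇒  -1.
(a,b)_5: α=0, u≡3; β=-2, v≡1 (mod 5); (3|5)=-1, (1|5)=+1; sign (−1)^0·-1^-2·+1^0 = +1.
(a,b)_37: α=2, u≡10; β=1, v≡26 (mod 37); (10|37)=+1, (26|37)=+1; sign (−1)^0·+1^1·+1^2 = +1.
(a,b)_11: α=-2, u≡1; β=0, v≡9 (mod 11); (1|11)=+1, (9|11)=+1; sign (−1)^0·+1^0·+1^-2 = +1.
(a,b)_13: α=2, u≡7; β=-1, v≡5 (mod 13); (7|13)=-1, (5|13)=-1; sign (−1)^0·-1^-1·-1^2 = -1.
(a,b)_3: α=2, u≡1; β=3, v≡1 (mod 3); (1|3)=+1, (1|3)=+1; sign (−1)^0·+1^3·+1^2 = +1.
(a,b)_7: α=2, u≡2; β=0, v≡3 (mod 7); (2|7)=+1, (3|7)=-1; sign (−1)^0·+1^0·-1^2 = +1.
(a,b)_41: α=1, u≡4; β=1, v≡14 (mod 41); (4|41)=+1, (14|41)=-1; sign (−1)^0·+1^1·-1^1 = -1.
(a,b)_43: α=1, u≡29; β=1, v≡31 (mod 43); (29|43)=-1, (31|43)=+1; sign (−1)^1·-1^1·+1^1 = +1.
(a,b)_17: α=1, u≡12; β=1, v≡3 (mod 17); (12|17)=-1, (3|17)=-1; sign (−1)^0·-1^1·-1^1 = +1.
(a,b)_19: α=3, u≡8; β=2, v≡5 (mod 19); (8|19)=-1, (5|19)=+1; sign (−1)^0·-1^2·+1^3 = +1.
(a,b)_∞: sgn(-1138898)=−, sgn(-86496306)=−, so -1.
(-1138898, -86496306 / ℚ) ramifies at {2, 13, 41, ∞}: a division algebra.

[2, 13, 41, inf]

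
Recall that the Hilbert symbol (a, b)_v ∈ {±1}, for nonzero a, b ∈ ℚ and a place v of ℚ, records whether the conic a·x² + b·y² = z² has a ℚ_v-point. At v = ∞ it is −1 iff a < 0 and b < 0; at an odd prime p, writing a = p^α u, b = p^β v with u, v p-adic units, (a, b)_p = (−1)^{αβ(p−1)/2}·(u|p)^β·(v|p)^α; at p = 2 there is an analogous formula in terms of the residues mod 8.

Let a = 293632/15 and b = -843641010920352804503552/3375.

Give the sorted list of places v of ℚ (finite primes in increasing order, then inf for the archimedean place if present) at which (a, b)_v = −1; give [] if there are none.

[3, 13, 19, 31]

Mod squares: a ≡ 17205, b ≡ -2330445. Check v ∈ {∞, 2, 3, 5, 13, 17, 19, 31, 37}.
v=2: v_2(a)=8, v_2(b)=32; units ≡ 5, 3 (mod 8); ε·ε+αω+βω = 0·1+8·1+32·1 ≡ 0  ⇒  (a,b)_2 = +1.
v=17: a=17^0·(≡13), b=17^1·(≡6) mod 17; (13|17)=+1, (6|17)=-1; (−1)^{0·1·8}·(+1)^1·(-1)^0 = +1.
v=13: a=13^0·(≡7), b=13^1·(≡8) mod 13; (7|13)=-1, (8|13)=-1; (−1)^{0·1·6}·(-1)^1·(-1)^0 = -1.
v=37: a=37^1·(≡16), b=37^3·(≡12) mod 37; (16|37)=+1, (12|37)=+1; (−1)^{1·3·18}·(+1)^3·(+1)^1 = +1.
v=5: a=5^-1·(≡4), b=5^-3·(≡4) mod 5; (4|5)=+1, (4|5)=+1; (−1)^{-1·-3·2}·(+1)^-3·(+1)^-1 = +1.
v=19: a=19^0·(≡8), b=19^1·(≡4) mod 19; (8|19)=-1, (4|19)=+1; (−1)^{0·1·9}·(-1)^1·(+1)^0 = -1.
v=3: a=3^-1·(≡2), b=3^-3·(≡2) mod 3; (2|3)=-1, (2|3)=-1; (−1)^{-1·-3·1}·(-1)^-3·(-1)^-1 = -1.
v=31: a=31^1·(≡28), b=31^4·(≡17) mod 31; (28|31)=+1, (17|31)=-1; (−1)^{1·4·15}·(+1)^4·(-1)^1 = -1.
v=∞: 17205 > 0 and -2330445 < 0  ⇒  (a,b)_∞ = +1.
Ram(17205, -2330445) = {3, 13, 19, 31}; no ℚ_3-point on the conic.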